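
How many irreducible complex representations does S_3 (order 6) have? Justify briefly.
3

Details: The number of irreducible complex representations of a finite group equals its number of conjugacy classes. Conjugacy classes in S_3 correspond to cycle types, i.e. partitions of 3; there are p(3) = 3 of them, so S_3 (order 6) has exactly 3 irreducible complex representations.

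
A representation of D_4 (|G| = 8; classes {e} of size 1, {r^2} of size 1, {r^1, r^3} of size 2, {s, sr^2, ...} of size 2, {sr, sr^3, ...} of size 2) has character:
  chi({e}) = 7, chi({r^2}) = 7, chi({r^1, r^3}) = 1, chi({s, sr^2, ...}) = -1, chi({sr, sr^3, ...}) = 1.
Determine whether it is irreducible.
Not irreducible (reducible): <chi, chi> = 13 > 1.

Solution. <chi, chi> = (1/|G|) sum_C |C| * |chi(C)|^2 = (1/8)[1*|7|^2 + 1*|7|^2 + 2*|1|^2 + 2*|-1|^2 + 2*|1|^2]
  = (1/8)[(49) + (49) + (2) + (2) + (2)] = 104/8 = 13.
A character is irreducible iff <chi, chi> = 1, so this representation is reducible.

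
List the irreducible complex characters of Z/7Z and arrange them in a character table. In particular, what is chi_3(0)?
Character table of Z/7Z (irreps indexed chi_0,...,chi_6 with chi_k(m) = zeta_7^(k*m), zeta_7 = exp(2*pi*i/7)):
  irrep \ class  {0} (size 1)  {1} (size 1)    {2} (size 1)    {3} (size 1)    {4} (size 1)    {5} (size 1)    {6} (size 1)  
  chi_0          1             1               1               1               1               1               1             
  chi_1          1             exp(2*I*pi/7)   exp(4*I*pi/7)   exp(6*I*pi/7)   exp(-6*I*pi/7)  exp(-4*I*pi/7)  exp(-2*I*pi/7)
  chi_2          1             exp(4*I*pi/7)   exp(-6*I*pi/7)  exp(-2*I*pi/7)  exp(2*I*pi/7)   exp(6*I*pi/7)   exp(-4*I*pi/7)
  chi_3          1             exp(6*I*pi/7)   exp(-2*I*pi/7)  exp(4*I*pi/7)   exp(-4*I*pi/7)  exp(2*I*pi/7)   exp(-6*I*pi/7)
  chi_4          1             exp(-6*I*pi/7)  exp(2*I*pi/7)   exp(-4*I*pi/7)  exp(4*I*pi/7)   exp(-2*I*pi/7)  exp(6*I*pi/7) 
  chi_5          1             exp(-4*I*pi/7)  exp(6*I*pi/7)   exp(2*I*pi/7)   exp(-2*I*pi/7)  exp(-6*I*pi/7)  exp(4*I*pi/7) 
  chi_6          1             exp(-2*I*pi/7)  exp(-4*I*pi/7)  exp(-6*I*pi/7)  exp(6*I*pi/7)   exp(4*I*pi/7)   exp(2*I*pi/7) 

Spot check: chi_3(0) = zeta_7^(3*0) = zeta_7^0 = 1.

Details: Z/7Z is abelian, so all 7 irreducible complex representations are 1-dimensional. They are given by chi_k(m) = zeta_7^(k*m) for k = 0,...,6. Row orthogonality: sum_m chi_k(m) conj(chi_l(m)) = 7 * [k = l].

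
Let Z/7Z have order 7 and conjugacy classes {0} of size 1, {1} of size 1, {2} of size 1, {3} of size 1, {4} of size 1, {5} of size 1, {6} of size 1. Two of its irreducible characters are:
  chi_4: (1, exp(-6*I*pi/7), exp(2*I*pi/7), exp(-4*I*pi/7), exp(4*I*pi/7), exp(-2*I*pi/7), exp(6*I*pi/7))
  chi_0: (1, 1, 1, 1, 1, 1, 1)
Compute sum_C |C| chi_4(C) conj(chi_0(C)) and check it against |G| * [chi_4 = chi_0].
Sum = 0; so <chi_4, chi_0> = 0 (distinct irreducibles are orthogonal).

Argument: Compute term by term over conjugacy classes (|C| * chi_4(C) * conj(chi_0(C))):
  1*(1)*conj(1) + 1*(exp(-6*I*pi/7))*conj(1) + 1*(exp(2*I*pi/7))*conj(1) + 1*(exp(-4*I*pi/7))*conj(1) + 1*(exp(4*I*pi/7))*conj(1) + 1*(exp(-2*I*pi/7))*conj(1) + 1*(exp(6*I*pi/7))*conj(1)
  = (1) + (exp(-6*I*pi/7)) + (exp(2*I*pi/7)) + (exp(-4*I*pi/7)) + (exp(4*I*pi/7)) + (exp(-2*I*pi/7)) + (exp(6*I*pi/7))
  = 0.
(Exp terms are combined using exp(i*s)*conj(exp(i*t)) = exp(i*(s-t)), and sums of them are collapsed using the identity that for every m > 1 the m distinct m-th roots of unity sum to 0, e.g. 1 + exp(2*I*pi/3) + exp(-2*I*pi/3) = 0.)
Dividing by |G| = 7 gives 0/7 = 0, matching the row-orthogonality relation <chi_4, chi_0> = [chi_4 = chi_0].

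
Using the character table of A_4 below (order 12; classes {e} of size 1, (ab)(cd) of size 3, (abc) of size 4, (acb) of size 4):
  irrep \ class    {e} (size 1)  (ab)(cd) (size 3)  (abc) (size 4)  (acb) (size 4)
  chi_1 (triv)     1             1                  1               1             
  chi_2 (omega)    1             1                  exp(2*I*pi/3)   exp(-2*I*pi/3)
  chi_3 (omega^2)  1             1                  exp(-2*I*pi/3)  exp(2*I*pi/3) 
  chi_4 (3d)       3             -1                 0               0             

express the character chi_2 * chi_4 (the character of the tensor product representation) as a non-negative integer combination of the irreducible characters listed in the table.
chi_2 tensor chi_4 = chi_4 (all other irreducibles have multiplicity 0).

Justification: The character of a tensor product is the pointwise product (chi_2 * chi_4)(C) = chi_2(C) * chi_4(C):
  {e}: (1)*(3), (ab)(cd): (1)*(-1), (abc): (exp(2*I*pi/3))*(0), (acb): (exp(-2*I*pi/3))*(0)
so (chi_2 * chi_4) takes values
  {e} -> 3, (ab)(cd) -> -1, (abc) -> 0, (acb) -> 0.
Now take the inner product of this character with each irreducible chi from the table, <chi_2*chi_4, chi> = (1/12) sum_C |C| (chi_2*chi_4)(C) conj(chi(C)):
  <chi_2*chi_4, chi_1> = (1/12)[1*(3)*conj(1) + 3*(-1)*conj(1) + 4*(0)*conj(1) + 4*(0)*conj(1)]
      = (1/12)[(3) + (-3) + (0) + (0)] = 0/12 = 0
  <chi_2*chi_4, chi_2> = (1/12)[1*(3)*conj(1) + 3*(-1)*conj(1) + 4*(0)*conj(exp(2*I*pi/3)) + 4*(0)*conj(exp(-2*I*pi/3))]
      = (1/12)[(3) + (-3) + (0) + (0)] = 0/12 = 0
  <chi_2*chi_4, chi_3> = (1/12)[1*(3)*conj(1) + 3*(-1)*conj(1) + 4*(0)*conj(exp(-2*I*pi/3)) + 4*(0)*conj(exp(2*I*pi/3))]
      = (1/12)[(3) + (-3) + (0) + (0)] = 0/12 = 0
  <chi_2*chi_4, chi_4> = (1/12)[1*(3)*conj(3) + 3*(-1)*conj(-1) + 4*(0)*conj(0) + 4*(0)*conj(0)]
      = (1/12)[(9) + (3) + (0) + (0)] = 12/12 = 1
(Exp terms are combined using exp(i*s)*conj(exp(i*t)) = exp(i*(s-t)), and sums of them are collapsed using the identity that for every m > 1 the m distinct m-th roots of unity sum to 0, e.g. 1 + exp(2*I*pi/3) + exp(-2*I*pi/3) = 0.)
Hence the multiplicities are chi_4: 1. Dimension check: dim(chi_2)*dim(chi_4) = 1*3 = 3 and sum (mult * dim) = 1*3 = 3.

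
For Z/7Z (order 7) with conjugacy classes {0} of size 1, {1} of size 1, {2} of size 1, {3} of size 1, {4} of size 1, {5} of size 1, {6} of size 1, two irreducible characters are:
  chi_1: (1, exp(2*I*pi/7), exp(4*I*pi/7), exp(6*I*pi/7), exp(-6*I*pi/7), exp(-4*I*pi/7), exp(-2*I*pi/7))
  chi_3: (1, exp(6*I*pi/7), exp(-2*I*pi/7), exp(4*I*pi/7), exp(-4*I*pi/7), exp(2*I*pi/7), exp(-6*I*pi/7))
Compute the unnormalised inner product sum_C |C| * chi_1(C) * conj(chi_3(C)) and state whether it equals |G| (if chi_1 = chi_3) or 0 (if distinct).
Sum = 0; so <chi_1, chi_3> = 0 (distinct irreducibles are orthogonal).

Solution. Compute term by term over conjugacy classes (|C| * chi_1(C) * conj(chi_3(C))):
  1*(1)*conj(1) + 1*(exp(2*I*pi/7))*conj(exp(6*I*pi/7)) + 1*(exp(4*I*pi/7))*conj(exp(-2*I*pi/7)) + 1*(exp(6*I*pi/7))*conj(exp(4*I*pi/7)) + 1*(exp(-6*I*pi/7))*conj(exp(-4*I*pi/7)) + 1*(exp(-4*I*pi/7))*conj(exp(2*I*pi/7)) + 1*(exp(-2*I*pi/7))*conj(exp(-6*I*pi/7))
  = (1) + (exp(-4*I*pi/7)) + (exp(6*I*pi/7)) + (exp(2*I*pi/7)) + (exp(-2*I*pi/7)) + (exp(-6*I*pi/7)) + (exp(4*I*pi/7))
  = 0.
(Exp terms are combined using exp(i*s)*conj(exp(i*t)) = exp(i*(s-t)), and sums of them are collapsed using the identity that for every m > 1 the m distinct m-th roots of unity sum to 0, e.g. 1 + exp(2*I*pi/3) + exp(-2*I*pi/3) = 0.)
Dividing by |G| = 7 gives 0/7 = 0, matching the row-orthogonality relation <chi_1, chi_3> = [chi_1 = chi_3].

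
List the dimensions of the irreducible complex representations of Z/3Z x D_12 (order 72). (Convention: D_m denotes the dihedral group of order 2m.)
Dimensions: 1, 1, 1, 1, 1, 1, 1, 1, 1, 1, 1, 1, 2, 2, 2, 2, 2, 2, 2, 2, 2, 2, 2, 2, 2, 2, 2

Justification: There are 27 irreducibles (= number of conjugacy classes). Their dimensions d_i satisfy sum d_i^2 = |G| = 72: 1 + 1 + 1 + 1 + 1 + 1 + 1 + 1 + 1 + 1 + 1 + 1 + 4 + 4 + 4 + 4 + 4 + 4 + 4 + 4 + 4 + 4 + 4 + 4 + 4 + 4 + 4 = 72. (For the product with Z/3Z: each of the 3 1-dim characters of Z/3Z tensors with each irrep of D_12, giving 3 copies of each D_12-dimension.)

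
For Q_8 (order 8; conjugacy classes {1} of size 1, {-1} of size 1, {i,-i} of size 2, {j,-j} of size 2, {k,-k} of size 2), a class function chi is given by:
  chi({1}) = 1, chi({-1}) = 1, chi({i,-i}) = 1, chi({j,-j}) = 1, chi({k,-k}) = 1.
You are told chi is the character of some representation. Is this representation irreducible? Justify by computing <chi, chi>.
Irreducible: <chi, chi> = 1.

Explanation: <chi, chi> = (1/|G|) sum_C |C| * |chi(C)|^2 = (1/8)[1*|1|^2 + 1*|1|^2 + 2*|1|^2 + 2*|1|^2 + 2*|1|^2]
  = (1/8)[(1) + (1) + (2) + (2) + (2)] = 8/8 = 1.
A character is irreducible iff <chi, chi> = 1, so this representation is irreducible.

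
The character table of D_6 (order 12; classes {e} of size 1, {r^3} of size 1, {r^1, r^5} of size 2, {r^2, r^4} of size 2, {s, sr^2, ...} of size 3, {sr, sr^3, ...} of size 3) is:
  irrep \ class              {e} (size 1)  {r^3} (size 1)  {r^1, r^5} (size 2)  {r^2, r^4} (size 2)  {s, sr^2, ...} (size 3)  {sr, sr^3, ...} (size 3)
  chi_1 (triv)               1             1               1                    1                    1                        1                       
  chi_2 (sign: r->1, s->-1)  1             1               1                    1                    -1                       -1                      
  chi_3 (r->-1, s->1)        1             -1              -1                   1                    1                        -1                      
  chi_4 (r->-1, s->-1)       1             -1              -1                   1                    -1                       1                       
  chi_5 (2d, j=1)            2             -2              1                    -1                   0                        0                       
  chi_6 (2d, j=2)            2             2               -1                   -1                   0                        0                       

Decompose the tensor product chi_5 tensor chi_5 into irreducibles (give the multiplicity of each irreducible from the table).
chi_5 tensor chi_5 = chi_1 + chi_2 + chi_6 (all other irreducibles have multiplicity 0).

Working: The character of a tensor product is the pointwise product (chi_5 * chi_5)(C) = chi_5(C) * chi_5(C):
  {e}: (2)*(2), {r^3}: (-2)*(-2), {r^1, r^5}: (1)*(1), {r^2, r^4}: (-1)*(-1), {s, sr^2, ...}: (0)*(0), {sr, sr^3, ...}: (0)*(0)
so (chi_5 * chi_5) takes values
  {e} -> 4, {r^3} -> 4, {r^1, r^5} -> 1, {r^2, r^4} -> 1, {s, sr^2, ...} -> 0, {sr, sr^3, ...} -> 0.
Now take the inner product of this character with each irreducible chi from the table, <chi_5*chi_5, chi> = (1/12) sum_C |C| (chi_5*chi_5)(C) conj(chi(C)):
  <chi_5*chi_5, chi_1> = (1/12)[1*(4)*conj(1) + 1*(4)*conj(1) + 2*(1)*conj(1) + 2*(1)*conj(1) + 3*(0)*conj(1) + 3*(0)*conj(1)]
      = (1/12)[(4) + (4) + (2) + (2) + (0) + (0)] = 12/12 = 1
  <chi_5*chi_5, chi_2> = (1/12)[1*(4)*conj(1) + 1*(4)*conj(1) + 2*(1)*conj(1) + 2*(1)*conj(1) + 3*(0)*conj(-1) + 3*(0)*conj(-1)]
      = (1/12)[(4) + (4) + (2) + (2) + (0) + (0)] = 12/12 = 1
  <chi_5*chi_5, chi_3> = (1/12)[1*(4)*conj(1) + 1*(4)*conj(-1) + 2*(1)*conj(-1) + 2*(1)*conj(1) + 3*(0)*conj(1) + 3*(0)*conj(-1)]
      = (1/12)[(4) + (-4) + (-2) + (2) + (0) + (0)] = 0/12 = 0
  <chi_5*chi_5, chi_4> = (1/12)[1*(4)*conj(1) + 1*(4)*conj(-1) + 2*(1)*conj(-1) + 2*(1)*conj(1) + 3*(0)*conj(-1) + 3*(0)*conj(1)]
      = (1/12)[(4) + (-4) + (-2) + (2) + (0) + (0)] = 0/12 = 0
  <chi_5*chi_5, chi_5> = (1/12)[1*(4)*conj(2) + 1*(4)*conj(-2) + 2*(1)*conj(1) + 2*(1)*conj(-1) + 3*(0)*conj(0) + 3*(0)*conj(0)]
      = (1/12)[(8) + (-8) + (2) + (-2) + (0) + (0)] = 0/12 = 0
  <chi_5*chi_5, chi_6> = (1/12)[1*(4)*conj(2) + 1*(4)*conj(2) + 2*(1)*conj(-1) + 2*(1)*conj(-1) + 3*(0)*conj(0) + 3*(0)*conj(0)]
      = (1/12)[(8) + (8) + (-2) + (-2) + (0) + (0)] = 12/12 = 1
Hence the multiplicities are chi_1: 1, chi_2: 1, chi_6: 1. Dimension check: dim(chi_5)*dim(chi_5) = 2*2 = 4 and sum (mult * dim) = 1*1 + 1*1 + 1*2 = 4.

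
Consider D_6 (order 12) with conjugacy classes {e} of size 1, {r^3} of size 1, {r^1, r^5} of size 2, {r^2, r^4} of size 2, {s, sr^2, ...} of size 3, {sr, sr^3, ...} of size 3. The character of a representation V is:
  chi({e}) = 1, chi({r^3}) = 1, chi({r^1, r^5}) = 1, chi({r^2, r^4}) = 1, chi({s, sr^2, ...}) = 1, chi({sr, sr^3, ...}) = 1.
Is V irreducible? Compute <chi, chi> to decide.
Irreducible: <chi, chi> = 1.

Details: <chi, chi> = (1/|G|) sum_C |C| * |chi(C)|^2 = (1/12)[1*|1|^2 + 1*|1|^2 + 2*|1|^2 + 2*|1|^2 + 3*|1|^2 + 3*|1|^2]
  = (1/12)[(1) + (1) + (2) + (2) + (3) + (3)] = 12/12 = 1.
A character is irreducible iff <chi, chi> = 1, so this representation is irreducible.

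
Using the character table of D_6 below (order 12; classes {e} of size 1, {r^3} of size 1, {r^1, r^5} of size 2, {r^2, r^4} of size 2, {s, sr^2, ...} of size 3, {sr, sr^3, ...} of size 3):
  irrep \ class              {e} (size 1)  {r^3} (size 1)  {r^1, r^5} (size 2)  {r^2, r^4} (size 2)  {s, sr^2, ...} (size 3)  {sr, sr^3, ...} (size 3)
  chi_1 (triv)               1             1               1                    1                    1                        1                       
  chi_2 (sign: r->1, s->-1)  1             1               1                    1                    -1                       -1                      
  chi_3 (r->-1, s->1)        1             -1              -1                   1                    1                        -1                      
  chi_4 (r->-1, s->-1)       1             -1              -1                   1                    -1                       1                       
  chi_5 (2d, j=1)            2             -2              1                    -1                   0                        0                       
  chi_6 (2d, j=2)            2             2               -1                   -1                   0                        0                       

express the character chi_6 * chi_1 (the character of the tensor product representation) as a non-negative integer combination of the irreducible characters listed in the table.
chi_6 tensor chi_1 = chi_6 (all other irreducibles have multiplicity 0).

Derivation: The character of a tensor product is the pointwise product (chi_6 * chi_1)(C) = chi_6(C) * chi_1(C):
  {e}: (2)*(1), {r^3}: (2)*(1), {r^1, r^5}: (-1)*(1), {r^2, r^4}: (-1)*(1), {s, sr^2, ...}: (0)*(1), {sr, sr^3, ...}: (0)*(1)
so (chi_6 * chi_1) takes values
  {e} -> 2, {r^3} -> 2, {r^1, r^5} -> -1, {r^2, r^4} -> -1, {s, sr^2, ...} -> 0, {sr, sr^3, ...} -> 0.
Now take the inner product of this character with each irreducible chi from the table, <chi_6*chi_1, chi> = (1/12) sum_C |C| (chi_6*chi_1)(C) conj(chi(C)):
  <chi_6*chi_1, chi_1> = (1/12)[1*(2)*conj(1) + 1*(2)*conj(1) + 2*(-1)*conj(1) + 2*(-1)*conj(1) + 3*(0)*conj(1) + 3*(0)*conj(1)]
      = (1/12)[(2) + (2) + (-2) + (-2) + (0) + (0)] = 0/12 = 0
  <chi_6*chi_1, chi_2> = (1/12)[1*(2)*conj(1) + 1*(2)*conj(1) + 2*(-1)*conj(1) + 2*(-1)*conj(1) + 3*(0)*conj(-1) + 3*(0)*conj(-1)]
      = (1/12)[(2) + (2) + (-2) + (-2) + (0) + (0)] = 0/12 = 0
  <chi_6*chi_1, chi_3> = (1/12)[1*(2)*conj(1) + 1*(2)*conj(-1) + 2*(-1)*conj(-1) + 2*(-1)*conj(1) + 3*(0)*conj(1) + 3*(0)*conj(-1)]
      = (1/12)[(2) + (-2) + (2) + (-2) + (0) + (0)] = 0/12 = 0
  <chi_6*chi_1, chi_4> = (1/12)[1*(2)*conj(1) + 1*(2)*conj(-1) + 2*(-1)*conj(-1) + 2*(-1)*conj(1) + 3*(0)*conj(-1) + 3*(0)*conj(1)]
      = (1/12)[(2) + (-2) + (2) + (-2) + (0) + (0)] = 0/12 = 0
  <chi_6*chi_1, chi_5> = (1/12)[1*(2)*conj(2) + 1*(2)*conj(-2) + 2*(-1)*conj(1) + 2*(-1)*conj(-1) + 3*(0)*conj(0) + 3*(0)*conj(0)]
      = (1/12)[(4) + (-4) + (-2) + (2) + (0) + (0)] = 0/12 = 0
  <chi_6*chi_1, chi_6> = (1/12)[1*(2)*conj(2) + 1*(2)*conj(2) + 2*(-1)*conj(-1) + 2*(-1)*conj(-1) + 3*(0)*conj(0) + 3*(0)*conj(0)]
      = (1/12)[(4) + (4) + (2) + (2) + (0) + (0)] = 12/12 = 1
Hence the multiplicities are chi_6: 1. Dimension check: dim(chi_6)*dim(chi_1) = 2*1 = 2 and sum (mult * dim) = 1*2 = 2.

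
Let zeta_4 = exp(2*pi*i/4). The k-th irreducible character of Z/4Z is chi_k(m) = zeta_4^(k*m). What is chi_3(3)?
chi_3(3) = zeta_4^9 = I

Working: chi_3(3) = zeta_4^(3*3) = zeta_4^9. Since zeta_4^4 = 1, this equals zeta_4^1 = exp(2*pi*i*1/4) = I.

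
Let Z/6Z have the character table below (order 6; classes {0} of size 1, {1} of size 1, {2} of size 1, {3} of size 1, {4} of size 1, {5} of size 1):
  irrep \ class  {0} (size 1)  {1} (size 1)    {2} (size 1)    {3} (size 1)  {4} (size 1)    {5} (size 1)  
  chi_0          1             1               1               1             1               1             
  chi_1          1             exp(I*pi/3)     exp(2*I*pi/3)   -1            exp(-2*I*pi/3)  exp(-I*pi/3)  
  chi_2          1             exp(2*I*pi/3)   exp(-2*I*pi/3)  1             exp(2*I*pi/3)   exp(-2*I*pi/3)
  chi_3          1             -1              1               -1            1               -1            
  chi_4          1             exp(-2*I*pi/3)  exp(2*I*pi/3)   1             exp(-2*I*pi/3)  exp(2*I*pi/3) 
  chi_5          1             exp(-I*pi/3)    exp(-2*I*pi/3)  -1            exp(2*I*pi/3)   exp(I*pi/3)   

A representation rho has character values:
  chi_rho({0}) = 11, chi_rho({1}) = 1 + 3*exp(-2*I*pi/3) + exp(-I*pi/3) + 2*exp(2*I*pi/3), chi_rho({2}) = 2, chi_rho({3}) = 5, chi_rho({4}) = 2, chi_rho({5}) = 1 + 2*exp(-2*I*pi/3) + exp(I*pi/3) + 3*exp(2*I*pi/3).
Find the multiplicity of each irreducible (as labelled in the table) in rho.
Multiplicities: chi_0: 3, chi_1: 0, chi_2: 2, chi_3: 2, chi_4: 3, chi_5: 1.

Why: Use <chi_rho, chi> = (1/|G|) sum_C |C| * chi_rho(C) * conj(chi(C)) with |G| = 6 for each irreducible chi in the table:
  <chi_rho, chi_0> = (1/6)[1*(11)*conj(1) + 1*(1 + 3*exp(-2*I*pi/3) + exp(-I*pi/3) + 2*exp(2*I*pi/3))*conj(1) + 1*(2)*conj(1) + 1*(5)*conj(1) + 1*(2)*conj(1) + 1*(1 + 2*exp(-2*I*pi/3) + exp(I*pi/3) + 3*exp(2*I*pi/3))*conj(1)]
      = (1/6)[(11) + (1 + 3*exp(-2*I*pi/3) + exp(-I*pi/3) + 2*exp(2*I*pi/3)) + (2) + (5) + (2) + (1 + 2*exp(-2*I*pi/3) + exp(I*pi/3) + 3*exp(2*I*pi/3))] = 18/6 = 3
  <chi_rho, chi_1> = (1/6)[1*(11)*conj(1) + 1*(1 + 3*exp(-2*I*pi/3) + exp(-I*pi/3) + 2*exp(2*I*pi/3))*conj(exp(I*pi/3)) + 1*(2)*conj(exp(2*I*pi/3)) + 1*(5)*conj(-1) + 1*(2)*conj(exp(-2*I*pi/3)) + 1*(1 + 2*exp(-2*I*pi/3) + exp(I*pi/3) + 3*exp(2*I*pi/3))*conj(exp(-I*pi/3))]
      = (1/6)[(11) + (-2) + (3 + 5*exp(-2*I*pi/3) + 3*exp(2*I*pi/3)) + (-5) + (3 + 3*exp(-2*I*pi/3) + 5*exp(2*I*pi/3)) + (-2)] = 0/6 = 0
  <chi_rho, chi_2> = (1/6)[1*(11)*conj(1) + 1*(1 + 3*exp(-2*I*pi/3) + exp(-I*pi/3) + 2*exp(2*I*pi/3))*conj(exp(2*I*pi/3)) + 1*(2)*conj(exp(-2*I*pi/3)) + 1*(5)*conj(1) + 1*(2)*conj(exp(2*I*pi/3)) + 1*(1 + 2*exp(-2*I*pi/3) + exp(I*pi/3) + 3*exp(2*I*pi/3))*conj(exp(-2*I*pi/3))]
      = (1/6)[(11) + (1 + exp(-2*I*pi/3) + 3*exp(2*I*pi/3)) + (3 + 3*exp(-2*I*pi/3) + 5*exp(2*I*pi/3)) + (5) + (3 + 5*exp(-2*I*pi/3) + 3*exp(2*I*pi/3)) + (1 + 3*exp(-2*I*pi/3) + exp(2*I*pi/3))] = 12/6 = 2
  <chi_rho, chi_3> = (1/6)[1*(11)*conj(1) + 1*(1 + 3*exp(-2*I*pi/3) + exp(-I*pi/3) + 2*exp(2*I*pi/3))*conj(-1) + 1*(2)*conj(1) + 1*(5)*conj(-1) + 1*(2)*conj(1) + 1*(1 + 2*exp(-2*I*pi/3) + exp(I*pi/3) + 3*exp(2*I*pi/3))*conj(-1)]
      = (1/6)[(11) + (-1 - 2*exp(2*I*pi/3) - exp(-I*pi/3) - 3*exp(-2*I*pi/3)) + (2) + (-5) + (2) + (-1 - 3*exp(2*I*pi/3) - exp(I*pi/3) - 2*exp(-2*I*pi/3))] = 12/6 = 2
  <chi_rho, chi_4> = (1/6)[1*(11)*conj(1) + 1*(1 + 3*exp(-2*I*pi/3) + exp(-I*pi/3) + 2*exp(2*I*pi/3))*conj(exp(-2*I*pi/3)) + 1*(2)*conj(exp(2*I*pi/3)) + 1*(5)*conj(1) + 1*(2)*conj(exp(-2*I*pi/3)) + 1*(1 + 2*exp(-2*I*pi/3) + exp(I*pi/3) + 3*exp(2*I*pi/3))*conj(exp(2*I*pi/3))]
      = (1/6)[(11) + (2) + (3 + 5*exp(-2*I*pi/3) + 3*exp(2*I*pi/3)) + (5) + (3 + 3*exp(-2*I*pi/3) + 5*exp(2*I*pi/3)) + (2)] = 18/6 = 3
  <chi_rho, chi_5> = (1/6)[1*(11)*conj(1) + 1*(1 + 3*exp(-2*I*pi/3) + exp(-I*pi/3) + 2*exp(2*I*pi/3))*conj(exp(-I*pi/3)) + 1*(2)*conj(exp(-2*I*pi/3)) + 1*(5)*conj(-1) + 1*(2)*conj(exp(2*I*pi/3)) + 1*(1 + 2*exp(-2*I*pi/3) + exp(I*pi/3) + 3*exp(2*I*pi/3))*conj(exp(I*pi/3))]
      = (1/6)[(11) + (-1 + 3*exp(-I*pi/3) + exp(I*pi/3)) + (3 + 3*exp(-2*I*pi/3) + 5*exp(2*I*pi/3)) + (-5) + (3 + 5*exp(-2*I*pi/3) + 3*exp(2*I*pi/3)) + (-1 + exp(-I*pi/3) + 3*exp(I*pi/3))] = 6/6 = 1
(Exp terms are combined using exp(i*s)*conj(exp(i*t)) = exp(i*(s-t)), and sums of them are collapsed using the identity that for every m > 1 the m distinct m-th roots of unity sum to 0, e.g. 1 + exp(2*I*pi/3) + exp(-2*I*pi/3) = 0.)
Dimension check: dim(rho) = sum (mult * dim) = 3*1 + 0*1 + 2*1 + 2*1 + 3*1 + 1*1 = 11 = chi_rho(e) = 11.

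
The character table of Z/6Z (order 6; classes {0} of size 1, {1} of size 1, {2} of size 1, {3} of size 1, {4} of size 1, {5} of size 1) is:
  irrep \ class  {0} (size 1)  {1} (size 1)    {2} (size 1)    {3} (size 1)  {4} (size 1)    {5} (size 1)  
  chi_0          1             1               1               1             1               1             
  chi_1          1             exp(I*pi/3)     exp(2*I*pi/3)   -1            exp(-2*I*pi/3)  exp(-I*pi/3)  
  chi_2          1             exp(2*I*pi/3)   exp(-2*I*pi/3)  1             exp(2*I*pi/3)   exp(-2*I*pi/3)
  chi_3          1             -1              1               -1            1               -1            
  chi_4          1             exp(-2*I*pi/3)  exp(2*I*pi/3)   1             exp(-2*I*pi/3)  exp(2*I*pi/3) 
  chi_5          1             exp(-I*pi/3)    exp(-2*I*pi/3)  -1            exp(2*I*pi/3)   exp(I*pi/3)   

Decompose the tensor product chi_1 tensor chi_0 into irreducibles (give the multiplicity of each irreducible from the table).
chi_1 tensor chi_0 = chi_1 (all other irreducibles have multiplicity 0).

Why: The character of a tensor product is the pointwise product (chi_1 * chi_0)(C) = chi_1(C) * chi_0(C):
  {0}: (1)*(1), {1}: (exp(I*pi/3))*(1), {2}: (exp(2*I*pi/3))*(1), {3}: (-1)*(1), {4}: (exp(-2*I*pi/3))*(1), {5}: (exp(-I*pi/3))*(1)
so (chi_1 * chi_0) takes values
  {0} -> 1, {1} -> exp(I*pi/3), {2} -> exp(2*I*pi/3), {3} -> -1, {4} -> exp(-2*I*pi/3), {5} -> exp(-I*pi/3).
Now take the inner product of this character with each irreducible chi from the table, <chi_1*chi_0, chi> = (1/6) sum_C |C| (chi_1*chi_0)(C) conj(chi(C)):
  <chi_1*chi_0, chi_0> = (1/6)[1*(1)*conj(1) + 1*(exp(I*pi/3))*conj(1) + 1*(exp(2*I*pi/3))*conj(1) + 1*(-1)*conj(1) + 1*(exp(-2*I*pi/3))*conj(1) + 1*(exp(-I*pi/3))*conj(1)]
      = (1/6)[(1) + (exp(I*pi/3)) + (exp(2*I*pi/3)) + (-1) + (exp(-2*I*pi/3)) + (exp(-I*pi/3))] = 0/6 = 0
  <chi_1*chi_0, chi_1> = (1/6)[1*(1)*conj(1) + 1*(exp(I*pi/3))*conj(exp(I*pi/3)) + 1*(exp(2*I*pi/3))*conj(exp(2*I*pi/3)) + 1*(-1)*conj(-1) + 1*(exp(-2*I*pi/3))*conj(exp(-2*I*pi/3)) + 1*(exp(-I*pi/3))*conj(exp(-I*pi/3))]
      = (1/6)[(1) + (1) + (1) + (1) + (1) + (1)] = 6/6 = 1
  <chi_1*chi_0, chi_2> = (1/6)[1*(1)*conj(1) + 1*(exp(I*pi/3))*conj(exp(2*I*pi/3)) + 1*(exp(2*I*pi/3))*conj(exp(-2*I*pi/3)) + 1*(-1)*conj(1) + 1*(exp(-2*I*pi/3))*conj(exp(2*I*pi/3)) + 1*(exp(-I*pi/3))*conj(exp(-2*I*pi/3))]
      = (1/6)[(1) + (exp(-I*pi/3)) + (exp(-2*I*pi/3)) + (-1) + (exp(2*I*pi/3)) + (exp(I*pi/3))] = 0/6 = 0
  <chi_1*chi_0, chi_3> = (1/6)[1*(1)*conj(1) + 1*(exp(I*pi/3))*conj(-1) + 1*(exp(2*I*pi/3))*conj(1) + 1*(-1)*conj(-1) + 1*(exp(-2*I*pi/3))*conj(1) + 1*(exp(-I*pi/3))*conj(-1)]
      = (1/6)[(1) + (-exp(I*pi/3)) + (exp(2*I*pi/3)) + (1) + (exp(-2*I*pi/3)) + (-exp(-I*pi/3))] = 0/6 = 0
  <chi_1*chi_0, chi_4> = (1/6)[1*(1)*conj(1) + 1*(exp(I*pi/3))*conj(exp(-2*I*pi/3)) + 1*(exp(2*I*pi/3))*conj(exp(2*I*pi/3)) + 1*(-1)*conj(1) + 1*(exp(-2*I*pi/3))*conj(exp(-2*I*pi/3)) + 1*(exp(-I*pi/3))*conj(exp(2*I*pi/3))]
      = (1/6)[(1) + (-1) + (1) + (-1) + (1) + (-1)] = 0/6 = 0
  <chi_1*chi_0, chi_5> = (1/6)[1*(1)*conj(1) + 1*(exp(I*pi/3))*conj(exp(-I*pi/3)) + 1*(exp(2*I*pi/3))*conj(exp(-2*I*pi/3)) + 1*(-1)*conj(-1) + 1*(exp(-2*I*pi/3))*conj(exp(2*I*pi/3)) + 1*(exp(-I*pi/3))*conj(exp(I*pi/3))]
      = (1/6)[(1) + (exp(2*I*pi/3)) + (exp(-2*I*pi/3)) + (1) + (exp(2*I*pi/3)) + (exp(-2*I*pi/3))] = 0/6 = 0
(Exp terms are combined using exp(i*s)*conj(exp(i*t)) = exp(i*(s-t)), and sums of them are collapsed using the identity that for every m > 1 the m distinct m-th roots of unity sum to 0, e.g. 1 + exp(2*I*pi/3) + exp(-2*I*pi/3) = 0.)
Hence the multiplicities are chi_1: 1. Dimension check: dim(chi_1)*dim(chi_0) = 1*1 = 1 and sum (mult * dim) = 1*1 = 1.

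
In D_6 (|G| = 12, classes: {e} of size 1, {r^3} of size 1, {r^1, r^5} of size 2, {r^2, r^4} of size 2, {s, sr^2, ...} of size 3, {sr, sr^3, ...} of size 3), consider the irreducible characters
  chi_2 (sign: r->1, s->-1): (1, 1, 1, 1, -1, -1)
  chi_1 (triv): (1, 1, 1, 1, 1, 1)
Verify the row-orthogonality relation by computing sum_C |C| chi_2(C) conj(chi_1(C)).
Sum = 0; so <chi_2, chi_1> = 0 (distinct irreducibles are orthogonal).

Argument: Compute term by term over conjugacy classes (|C| * chi_2(C) * conj(chi_1(C))):
  1*(1)*conj(1) + 1*(1)*conj(1) + 2*(1)*conj(1) + 2*(1)*conj(1) + 3*(-1)*conj(1) + 3*(-1)*conj(1)
  = (1) + (1) + (2) + (2) + (-3) + (-3)
  = 0.
Dividing by |G| = 12 gives 0/12 = 0, matching the row-orthogonality relation <chi_2, chi_1> = [chi_2 = chi_1].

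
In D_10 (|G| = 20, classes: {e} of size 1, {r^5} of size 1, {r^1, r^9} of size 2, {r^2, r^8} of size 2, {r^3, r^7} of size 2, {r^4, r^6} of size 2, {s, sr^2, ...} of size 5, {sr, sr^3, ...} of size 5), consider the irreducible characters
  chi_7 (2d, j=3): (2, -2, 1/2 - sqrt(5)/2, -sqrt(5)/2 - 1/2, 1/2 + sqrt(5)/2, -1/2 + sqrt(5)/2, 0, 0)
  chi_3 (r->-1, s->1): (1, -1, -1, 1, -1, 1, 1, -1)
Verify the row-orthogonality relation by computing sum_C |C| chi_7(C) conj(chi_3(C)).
Sum = 0; so <chi_7, chi_3> = 0 (distinct irreducibles are orthogonal).

Explanation: Compute term by term over conjugacy classes (|C| * chi_7(C) * conj(chi_3(C))):
  1*(2)*conj(1) + 1*(-2)*conj(-1) + 2*(1/2 - sqrt(5)/2)*conj(-1) + 2*(-sqrt(5)/2 - 1/2)*conj(1) + 2*(1/2 + sqrt(5)/2)*conj(-1) + 2*(-1/2 + sqrt(5)/2)*conj(1) + 5*(0)*conj(1) + 5*(0)*conj(-1)
  = (2) + (2) + (-1 + sqrt(5)) + (-sqrt(5) - 1) + (-sqrt(5) - 1) + (-1 + sqrt(5)) + (0) + (0)
  = 0.
Dividing by |G| = 20 gives 0/20 = 0, matching the row-orthogonality relation <chi_7, chi_3> = [chi_7 = chi_3].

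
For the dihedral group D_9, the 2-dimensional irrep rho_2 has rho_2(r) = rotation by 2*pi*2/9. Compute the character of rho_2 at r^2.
chi_{rho_2}(r^2) = 2*cos(2*pi*2*2/9) = -2*cos(pi/9)

Working: rho_2(r^2) is rotation by angle 2*pi*2*2/9, whose trace is 2*cos(2*pi*2*2/9) = -2*cos(pi/9).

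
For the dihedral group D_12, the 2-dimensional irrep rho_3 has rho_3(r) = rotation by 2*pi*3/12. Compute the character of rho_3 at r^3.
chi_{rho_3}(r^3) = 2*cos(2*pi*3*3/12) = 0

Working: rho_3(r^3) is rotation by angle 2*pi*3*3/12, whose trace is 2*cos(2*pi*3*3/12) = 0.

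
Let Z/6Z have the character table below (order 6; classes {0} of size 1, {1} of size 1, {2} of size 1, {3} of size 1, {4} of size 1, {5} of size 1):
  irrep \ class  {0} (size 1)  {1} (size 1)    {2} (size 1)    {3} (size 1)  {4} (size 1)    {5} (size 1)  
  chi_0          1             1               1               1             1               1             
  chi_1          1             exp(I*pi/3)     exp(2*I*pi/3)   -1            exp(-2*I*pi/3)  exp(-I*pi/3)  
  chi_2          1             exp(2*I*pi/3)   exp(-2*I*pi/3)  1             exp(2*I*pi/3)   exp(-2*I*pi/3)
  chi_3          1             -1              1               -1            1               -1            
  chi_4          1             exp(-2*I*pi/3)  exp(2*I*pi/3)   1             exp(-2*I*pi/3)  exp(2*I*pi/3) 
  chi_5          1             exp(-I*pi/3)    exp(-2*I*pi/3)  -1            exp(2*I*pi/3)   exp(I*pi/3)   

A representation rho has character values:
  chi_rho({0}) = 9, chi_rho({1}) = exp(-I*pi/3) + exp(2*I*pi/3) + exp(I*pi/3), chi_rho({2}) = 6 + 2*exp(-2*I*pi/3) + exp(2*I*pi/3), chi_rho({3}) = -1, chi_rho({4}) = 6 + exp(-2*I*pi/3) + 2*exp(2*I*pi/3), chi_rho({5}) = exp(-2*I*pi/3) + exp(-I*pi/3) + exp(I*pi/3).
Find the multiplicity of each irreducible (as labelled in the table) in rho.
Multiplicities: chi_0: 3, chi_1: 1, chi_2: 1, chi_3: 3, chi_4: 0, chi_5: 1.

Solution. Use <chi_rho, chi> = (1/|G|) sum_C |C| * chi_rho(C) * conj(chi(C)) with |G| = 6 for each irreducible chi in the table:
  <chi_rho, chi_0> = (1/6)[1*(9)*conj(1) + 1*(exp(-I*pi/3) + exp(2*I*pi/3) + exp(I*pi/3))*conj(1) + 1*(6 + 2*exp(-2*I*pi/3) + exp(2*I*pi/3))*conj(1) + 1*(-1)*conj(1) + 1*(6 + exp(-2*I*pi/3) + 2*exp(2*I*pi/3))*conj(1) + 1*(exp(-2*I*pi/3) + exp(-I*pi/3) + exp(I*pi/3))*conj(1)]
      = (1/6)[(9) + (exp(-I*pi/3) + exp(2*I*pi/3) + exp(I*pi/3)) + (6 + 2*exp(-2*I*pi/3) + exp(2*I*pi/3)) + (-1) + (6 + exp(-2*I*pi/3) + 2*exp(2*I*pi/3)) + (exp(-2*I*pi/3) + exp(-I*pi/3) + exp(I*pi/3))] = 18/6 = 3
  <chi_rho, chi_1> = (1/6)[1*(9)*conj(1) + 1*(exp(-I*pi/3) + exp(2*I*pi/3) + exp(I*pi/3))*conj(exp(I*pi/3)) + 1*(6 + 2*exp(-2*I*pi/3) + exp(2*I*pi/3))*conj(exp(2*I*pi/3)) + 1*(-1)*conj(-1) + 1*(6 + exp(-2*I*pi/3) + 2*exp(2*I*pi/3))*conj(exp(-2*I*pi/3)) + 1*(exp(-2*I*pi/3) + exp(-I*pi/3) + exp(I*pi/3))*conj(exp(-I*pi/3))]
      = (1/6)[(9) + (1) + (1 + 6*exp(-2*I*pi/3) + 2*exp(2*I*pi/3)) + (1) + (1 + 2*exp(-2*I*pi/3) + 6*exp(2*I*pi/3)) + (1)] = 6/6 = 1
  <chi_rho, chi_2> = (1/6)[1*(9)*conj(1) + 1*(exp(-I*pi/3) + exp(2*I*pi/3) + exp(I*pi/3))*conj(exp(2*I*pi/3)) + 1*(6 + 2*exp(-2*I*pi/3) + exp(2*I*pi/3))*conj(exp(-2*I*pi/3)) + 1*(-1)*conj(1) + 1*(6 + exp(-2*I*pi/3) + 2*exp(2*I*pi/3))*conj(exp(2*I*pi/3)) + 1*(exp(-2*I*pi/3) + exp(-I*pi/3) + exp(I*pi/3))*conj(exp(-2*I*pi/3))]
      = (1/6)[(9) + (exp(-I*pi/3)) + (2 + exp(-2*I*pi/3) + 6*exp(2*I*pi/3)) + (-1) + (2 + 6*exp(-2*I*pi/3) + exp(2*I*pi/3)) + (exp(I*pi/3))] = 6/6 = 1
  <chi_rho, chi_3> = (1/6)[1*(9)*conj(1) + 1*(exp(-I*pi/3) + exp(2*I*pi/3) + exp(I*pi/3))*conj(-1) + 1*(6 + 2*exp(-2*I*pi/3) + exp(2*I*pi/3))*conj(1) + 1*(-1)*conj(-1) + 1*(6 + exp(-2*I*pi/3) + 2*exp(2*I*pi/3))*conj(1) + 1*(exp(-2*I*pi/3) + exp(-I*pi/3) + exp(I*pi/3))*conj(-1)]
      = (1/6)[(9) + (-exp(I*pi/3) - exp(2*I*pi/3) - exp(-I*pi/3)) + (6 + 2*exp(-2*I*pi/3) + exp(2*I*pi/3)) + (1) + (6 + exp(-2*I*pi/3) + 2*exp(2*I*pi/3)) + (-exp(I*pi/3) - exp(-I*pi/3) - exp(-2*I*pi/3))] = 18/6 = 3
  <chi_rho, chi_4> = (1/6)[1*(9)*conj(1) + 1*(exp(-I*pi/3) + exp(2*I*pi/3) + exp(I*pi/3))*conj(exp(-2*I*pi/3)) + 1*(6 + 2*exp(-2*I*pi/3) + exp(2*I*pi/3))*conj(exp(2*I*pi/3)) + 1*(-1)*conj(1) + 1*(6 + exp(-2*I*pi/3) + 2*exp(2*I*pi/3))*conj(exp(-2*I*pi/3)) + 1*(exp(-2*I*pi/3) + exp(-I*pi/3) + exp(I*pi/3))*conj(exp(2*I*pi/3))]
      = (1/6)[(9) + (-1) + (1 + 6*exp(-2*I*pi/3) + 2*exp(2*I*pi/3)) + (-1) + (1 + 2*exp(-2*I*pi/3) + 6*exp(2*I*pi/3)) + (-1)] = 0/6 = 0
  <chi_rho, chi_5> = (1/6)[1*(9)*conj(1) + 1*(exp(-I*pi/3) + exp(2*I*pi/3) + exp(I*pi/3))*conj(exp(-I*pi/3)) + 1*(6 + 2*exp(-2*I*pi/3) + exp(2*I*pi/3))*conj(exp(-2*I*pi/3)) + 1*(-1)*conj(-1) + 1*(6 + exp(-2*I*pi/3) + 2*exp(2*I*pi/3))*conj(exp(2*I*pi/3)) + 1*(exp(-2*I*pi/3) + exp(-I*pi/3) + exp(I*pi/3))*conj(exp(I*pi/3))]
      = (1/6)[(9) + (exp(2*I*pi/3)) + (2 + exp(-2*I*pi/3) + 6*exp(2*I*pi/3)) + (1) + (2 + 6*exp(-2*I*pi/3) + exp(2*I*pi/3)) + (exp(-2*I*pi/3))] = 6/6 = 1
(Exp terms are combined using exp(i*s)*conj(exp(i*t)) = exp(i*(s-t)), and sums of them are collapsed using the identity that for every m > 1 the m distinct m-th roots of unity sum to 0, e.g. 1 + exp(2*I*pi/3) + exp(-2*I*pi/3) = 0.)
Dimension check: dim(rho) = sum (mult * dim) = 3*1 + 1*1 + 1*1 + 3*1 + 0*1 + 1*1 = 9 = chi_rho(e) = 9.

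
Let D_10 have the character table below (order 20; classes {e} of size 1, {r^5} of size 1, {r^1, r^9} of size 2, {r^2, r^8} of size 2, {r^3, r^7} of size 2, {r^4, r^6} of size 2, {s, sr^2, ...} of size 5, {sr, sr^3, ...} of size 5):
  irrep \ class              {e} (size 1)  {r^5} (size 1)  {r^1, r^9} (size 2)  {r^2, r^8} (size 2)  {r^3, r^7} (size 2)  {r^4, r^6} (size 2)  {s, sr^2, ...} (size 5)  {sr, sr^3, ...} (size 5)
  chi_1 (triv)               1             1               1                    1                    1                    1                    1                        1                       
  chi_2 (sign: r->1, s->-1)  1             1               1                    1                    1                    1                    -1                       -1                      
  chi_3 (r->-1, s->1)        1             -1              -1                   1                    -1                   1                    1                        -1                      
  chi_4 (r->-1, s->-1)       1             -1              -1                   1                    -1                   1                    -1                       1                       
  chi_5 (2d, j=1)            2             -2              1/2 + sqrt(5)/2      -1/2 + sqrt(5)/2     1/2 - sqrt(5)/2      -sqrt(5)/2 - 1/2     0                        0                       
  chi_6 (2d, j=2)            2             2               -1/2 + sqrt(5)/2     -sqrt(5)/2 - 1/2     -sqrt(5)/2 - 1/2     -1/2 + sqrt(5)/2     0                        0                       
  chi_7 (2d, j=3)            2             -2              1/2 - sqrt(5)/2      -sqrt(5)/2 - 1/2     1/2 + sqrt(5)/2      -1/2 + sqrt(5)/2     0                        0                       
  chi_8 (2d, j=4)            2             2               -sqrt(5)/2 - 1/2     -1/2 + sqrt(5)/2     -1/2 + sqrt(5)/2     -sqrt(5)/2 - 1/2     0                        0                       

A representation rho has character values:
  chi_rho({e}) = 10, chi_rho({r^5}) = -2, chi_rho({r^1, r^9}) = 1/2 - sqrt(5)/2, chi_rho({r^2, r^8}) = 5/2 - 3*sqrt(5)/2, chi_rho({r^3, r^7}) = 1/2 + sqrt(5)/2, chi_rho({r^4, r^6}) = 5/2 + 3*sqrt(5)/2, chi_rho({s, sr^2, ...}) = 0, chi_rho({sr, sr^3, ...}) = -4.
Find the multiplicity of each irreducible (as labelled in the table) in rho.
Multiplicities: chi_1: 0, chi_2: 2, chi_3: 2, chi_4: 0, chi_5: 0, chi_6: 1, chi_7: 2, chi_8: 0.

Why: Use <chi_rho, chi> = (1/|G|) sum_C |C| * chi_rho(C) * conj(chi(C)) with |G| = 20 for each irreducible chi in the table:
  <chi_rho, chi_1> = (1/20)[1*(10)*conj(1) + 1*(-2)*conj(1) + 2*(1/2 - sqrt(5)/2)*conj(1) + 2*(5/2 - 3*sqrt(5)/2)*conj(1) + 2*(1/2 + sqrt(5)/2)*conj(1) + 2*(5/2 + 3*sqrt(5)/2)*conj(1) + 5*(0)*conj(1) + 5*(-4)*conj(1)]
      = (1/20)[(10) + (-2) + (1 - sqrt(5)) + (5 - 3*sqrt(5)) + (1 + sqrt(5)) + (5 + 3*sqrt(5)) + (0) + (-20)] = 0/20 = 0
  <chi_rho, chi_2> = (1/20)[1*(10)*conj(1) + 1*(-2)*conj(1) + 2*(1/2 - sqrt(5)/2)*conj(1) + 2*(5/2 - 3*sqrt(5)/2)*conj(1) + 2*(1/2 + sqrt(5)/2)*conj(1) + 2*(5/2 + 3*sqrt(5)/2)*conj(1) + 5*(0)*conj(-1) + 5*(-4)*conj(-1)]
      = (1/20)[(10) + (-2) + (1 - sqrt(5)) + (5 - 3*sqrt(5)) + (1 + sqrt(5)) + (5 + 3*sqrt(5)) + (0) + (20)] = 40/20 = 2
  <chi_rho, chi_3> = (1/20)[1*(10)*conj(1) + 1*(-2)*conj(-1) + 2*(1/2 - sqrt(5)/2)*conj(-1) + 2*(5/2 - 3*sqrt(5)/2)*conj(1) + 2*(1/2 + sqrt(5)/2)*conj(-1) + 2*(5/2 + 3*sqrt(5)/2)*conj(1) + 5*(0)*conj(1) + 5*(-4)*conj(-1)]
      = (1/20)[(10) + (2) + (-1 + sqrt(5)) + (5 - 3*sqrt(5)) + (-sqrt(5) - 1) + (5 + 3*sqrt(5)) + (0) + (20)] = 40/20 = 2
  <chi_rho, chi_4> = (1/20)[1*(10)*conj(1) + 1*(-2)*conj(-1) + 2*(1/2 - sqrt(5)/2)*conj(-1) + 2*(5/2 - 3*sqrt(5)/2)*conj(1) + 2*(1/2 + sqrt(5)/2)*conj(-1) + 2*(5/2 + 3*sqrt(5)/2)*conj(1) + 5*(0)*conj(-1) + 5*(-4)*conj(1)]
      = (1/20)[(10) + (2) + (-1 + sqrt(5)) + (5 - 3*sqrt(5)) + (-sqrt(5) - 1) + (5 + 3*sqrt(5)) + (0) + (-20)] = 0/20 = 0
  <chi_rho, chi_5> = (1/20)[1*(10)*conj(2) + 1*(-2)*conj(-2) + 2*(1/2 - sqrt(5)/2)*conj(1/2 + sqrt(5)/2) + 2*(5/2 - 3*sqrt(5)/2)*conj(-1/2 + sqrt(5)/2) + 2*(1/2 + sqrt(5)/2)*conj(1/2 - sqrt(5)/2) + 2*(5/2 + 3*sqrt(5)/2)*conj(-sqrt(5)/2 - 1/2) + 5*(0)*conj(0) + 5*(-4)*conj(0)]
      = (1/20)[(20) + (4) + (-2) + (-10 + 4*sqrt(5)) + (-2) + (-10 - 4*sqrt(5)) + (0) + (0)] = 0/20 = 0
  <chi_rho, chi_6> = (1/20)[1*(10)*conj(2) + 1*(-2)*conj(2) + 2*(1/2 - sqrt(5)/2)*conj(-1/2 + sqrt(5)/2) + 2*(5/2 - 3*sqrt(5)/2)*conj(-sqrt(5)/2 - 1/2) + 2*(1/2 + sqrt(5)/2)*conj(-sqrt(5)/2 - 1/2) + 2*(5/2 + 3*sqrt(5)/2)*conj(-1/2 + sqrt(5)/2) + 5*(0)*conj(0) + 5*(-4)*conj(0)]
      = (1/20)[(20) + (-4) + (-3 + sqrt(5)) + (5 - sqrt(5)) + (-3 - sqrt(5)) + (sqrt(5) + 5) + (0) + (0)] = 20/20 = 1
  <chi_rho, chi_7> = (1/20)[1*(10)*conj(2) + 1*(-2)*conj(-2) + 2*(1/2 - sqrt(5)/2)*conj(1/2 - sqrt(5)/2) + 2*(5/2 - 3*sqrt(5)/2)*conj(-sqrt(5)/2 - 1/2) + 2*(1/2 + sqrt(5)/2)*conj(1/2 + sqrt(5)/2) + 2*(5/2 + 3*sqrt(5)/2)*conj(-1/2 + sqrt(5)/2) + 5*(0)*conj(0) + 5*(-4)*conj(0)]
      = (1/20)[(20) + (4) + (3 - sqrt(5)) + (5 - sqrt(5)) + (sqrt(5) + 3) + (sqrt(5) + 5) + (0) + (0)] = 40/20 = 2
  <chi_rho, chi_8> = (1/20)[1*(10)*conj(2) + 1*(-2)*conj(2) + 2*(1/2 - sqrt(5)/2)*conj(-sqrt(5)/2 - 1/2) + 2*(5/2 - 3*sqrt(5)/2)*conj(-1/2 + sqrt(5)/2) + 2*(1/2 + sqrt(5)/2)*conj(-1/2 + sqrt(5)/2) + 2*(5/2 + 3*sqrt(5)/2)*conj(-sqrt(5)/2 - 1/2) + 5*(0)*conj(0) + 5*(-4)*conj(0)]
      = (1/20)[(20) + (-4) + (2) + (-10 + 4*sqrt(5)) + (2) + (-10 - 4*sqrt(5)) + (0) + (0)] = 0/20 = 0
Dimension check: dim(rho) = sum (mult * dim) = 0*1 + 2*1 + 2*1 + 0*1 + 0*2 + 1*2 + 2*2 + 0*2 = 10 = chi_rho(e) = 10.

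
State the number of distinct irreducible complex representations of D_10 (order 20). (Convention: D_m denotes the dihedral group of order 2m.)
8

Proof sketch: The number of irreducible complex representations of a finite group equals its number of conjugacy classes. D_10 has 8 conjugacy classes (n/2 + 3 for n even), so D_10 (order 20) has exactly 8 irreducible complex representations.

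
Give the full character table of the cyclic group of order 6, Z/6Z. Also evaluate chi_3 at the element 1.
Character table of Z/6Z (irreps indexed chi_0,...,chi_5 with chi_k(m) = zeta_6^(k*m), zeta_6 = exp(2*pi*i/6)):
  irrep \ class  {0} (size 1)  {1} (size 1)    {2} (size 1)    {3} (size 1)  {4} (size 1)    {5} (size 1)  
  chi_0          1             1               1               1             1               1             
  chi_1          1             exp(I*pi/3)     exp(2*I*pi/3)   -1            exp(-2*I*pi/3)  exp(-I*pi/3)  
  chi_2          1             exp(2*I*pi/3)   exp(-2*I*pi/3)  1             exp(2*I*pi/3)   exp(-2*I*pi/3)
  chi_3          1             -1              1               -1            1               -1            
  chi_4          1             exp(-2*I*pi/3)  exp(2*I*pi/3)   1             exp(-2*I*pi/3)  exp(2*I*pi/3) 
  chi_5          1             exp(-I*pi/3)    exp(-2*I*pi/3)  -1            exp(2*I*pi/3)   exp(I*pi/3)   

Spot check: chi_3(1) = zeta_6^(3*1) = zeta_6^3 = -1.

Justification: Z/6Z is abelian, so all 6 irreducible complex representations are 1-dimensional. They are given by chi_k(m) = zeta_6^(k*m) for k = 0,...,5. Row orthogonality: sum_m chi_k(m) conj(chi_l(m)) = 6 * [k = l].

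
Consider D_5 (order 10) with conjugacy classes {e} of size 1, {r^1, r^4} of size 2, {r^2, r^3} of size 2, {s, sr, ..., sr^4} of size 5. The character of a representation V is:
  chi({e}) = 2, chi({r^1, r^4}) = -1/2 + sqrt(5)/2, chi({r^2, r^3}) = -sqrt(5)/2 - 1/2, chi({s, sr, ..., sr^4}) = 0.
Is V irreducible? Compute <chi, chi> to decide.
Irreducible: <chi, chi> = 1.

Working: <chi, chi> = (1/|G|) sum_C |C| * |chi(C)|^2 = (1/10)[1*|2|^2 + 2*|-1/2 + sqrt(5)/2|^2 + 2*|-sqrt(5)/2 - 1/2|^2 + 5*|0|^2]
  = (1/10)[(4) + (3 - sqrt(5)) + (sqrt(5) + 3) + (0)] = 10/10 = 1.
A character is irreducible iff <chi, chi> = 1, so this representation is irreducible.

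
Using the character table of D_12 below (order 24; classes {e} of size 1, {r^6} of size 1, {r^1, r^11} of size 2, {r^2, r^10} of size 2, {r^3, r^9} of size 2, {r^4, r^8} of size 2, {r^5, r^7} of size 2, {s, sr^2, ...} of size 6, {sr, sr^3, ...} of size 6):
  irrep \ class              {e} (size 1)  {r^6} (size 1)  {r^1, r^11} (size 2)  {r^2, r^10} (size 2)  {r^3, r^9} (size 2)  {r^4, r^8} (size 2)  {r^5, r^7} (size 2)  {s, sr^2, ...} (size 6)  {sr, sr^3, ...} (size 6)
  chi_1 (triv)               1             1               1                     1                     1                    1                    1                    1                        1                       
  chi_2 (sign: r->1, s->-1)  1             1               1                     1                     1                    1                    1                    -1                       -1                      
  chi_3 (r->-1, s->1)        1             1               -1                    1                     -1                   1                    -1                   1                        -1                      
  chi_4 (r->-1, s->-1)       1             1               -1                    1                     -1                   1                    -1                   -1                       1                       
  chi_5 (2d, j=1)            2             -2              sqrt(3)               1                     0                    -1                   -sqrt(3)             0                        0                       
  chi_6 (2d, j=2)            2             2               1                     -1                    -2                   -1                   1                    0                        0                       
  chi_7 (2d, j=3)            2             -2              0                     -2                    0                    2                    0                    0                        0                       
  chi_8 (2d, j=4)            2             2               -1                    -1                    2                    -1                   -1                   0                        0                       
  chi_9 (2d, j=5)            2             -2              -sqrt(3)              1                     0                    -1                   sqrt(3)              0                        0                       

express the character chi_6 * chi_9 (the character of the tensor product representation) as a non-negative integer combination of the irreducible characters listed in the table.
chi_6 tensor chi_9 = chi_7 + chi_9 (all other irreducibles have multiplicity 0).

Why: The character of a tensor product is the pointwise product (chi_6 * chi_9)(C) = chi_6(C) * chi_9(C):
  {e}: (2)*(2), {r^6}: (2)*(-2), {r^1, r^11}: (1)*(-sqrt(3)), {r^2, r^10}: (-1)*(1), {r^3, r^9}: (-2)*(0), {r^4, r^8}: (-1)*(-1), {r^5, r^7}: (1)*(sqrt(3)), {s, sr^2, ...}: (0)*(0), {sr, sr^3, ...}: (0)*(0)
so (chi_6 * chi_9) takes values
  {e} -> 4, {r^6} -> -4, {r^1, r^11} -> -sqrt(3), {r^2, r^10} -> -1, {r^3, r^9} -> 0, {r^4, r^8} -> 1, {r^5, r^7} -> sqrt(3), {s, sr^2, ...} -> 0, {sr, sr^3, ...} -> 0.
Now take the inner product of this character with each irreducible chi from the table, <chi_6*chi_9, chi> = (1/24) sum_C |C| (chi_6*chi_9)(C) conj(chi(C)):
  <chi_6*chi_9, chi_1> = (1/24)[1*(4)*conj(1) + 1*(-4)*conj(1) + 2*(-sqrt(3))*conj(1) + 2*(-1)*conj(1) + 2*(0)*conj(1) + 2*(1)*conj(1) + 2*(sqrt(3))*conj(1) + 6*(0)*conj(1) + 6*(0)*conj(1)]
      = (1/24)[(4) + (-4) + (-2*sqrt(3)) + (-2) + (0) + (2) + (2*sqrt(3)) + (0) + (0)] = 0/24 = 0
  <chi_6*chi_9, chi_2> = (1/24)[1*(4)*conj(1) + 1*(-4)*conj(1) + 2*(-sqrt(3))*conj(1) + 2*(-1)*conj(1) + 2*(0)*conj(1) + 2*(1)*conj(1) + 2*(sqrt(3))*conj(1) + 6*(0)*conj(-1) + 6*(0)*conj(-1)]
      = (1/24)[(4) + (-4) + (-2*sqrt(3)) + (-2) + (0) + (2) + (2*sqrt(3)) + (0) + (0)] = 0/24 = 0
  <chi_6*chi_9, chi_3> = (1/24)[1*(4)*conj(1) + 1*(-4)*conj(1) + 2*(-sqrt(3))*conj(-1) + 2*(-1)*conj(1) + 2*(0)*conj(-1) + 2*(1)*conj(1) + 2*(sqrt(3))*conj(-1) + 6*(0)*conj(1) + 6*(0)*conj(-1)]
      = (1/24)[(4) + (-4) + (2*sqrt(3)) + (-2) + (0) + (2) + (-2*sqrt(3)) + (0) + (0)] = 0/24 = 0
  <chi_6*chi_9, chi_4> = (1/24)[1*(4)*conj(1) + 1*(-4)*conj(1) + 2*(-sqrt(3))*conj(-1) + 2*(-1)*conj(1) + 2*(0)*conj(-1) + 2*(1)*conj(1) + 2*(sqrt(3))*conj(-1) + 6*(0)*conj(-1) + 6*(0)*conj(1)]
      = (1/24)[(4) + (-4) + (2*sqrt(3)) + (-2) + (0) + (2) + (-2*sqrt(3)) + (0) + (0)] = 0/24 = 0
  <chi_6*chi_9, chi_5> = (1/24)[1*(4)*conj(2) + 1*(-4)*conj(-2) + 2*(-sqrt(3))*conj(sqrt(3)) + 2*(-1)*conj(1) + 2*(0)*conj(0) + 2*(1)*conj(-1) + 2*(sqrt(3))*conj(-sqrt(3)) + 6*(0)*conj(0) + 6*(0)*conj(0)]
      = (1/24)[(8) + (8) + (-6) + (-2) + (0) + (-2) + (-6) + (0) + (0)] = 0/24 = 0
  <chi_6*chi_9, chi_6> = (1/24)[1*(4)*conj(2) + 1*(-4)*conj(2) + 2*(-sqrt(3))*conj(1) + 2*(-1)*conj(-1) + 2*(0)*conj(-2) + 2*(1)*conj(-1) + 2*(sqrt(3))*conj(1) + 6*(0)*conj(0) + 6*(0)*conj(0)]
      = (1/24)[(8) + (-8) + (-2*sqrt(3)) + (2) + (0) + (-2) + (2*sqrt(3)) + (0) + (0)] = 0/24 = 0
  <chi_6*chi_9, chi_7> = (1/24)[1*(4)*conj(2) + 1*(-4)*conj(-2) + 2*(-sqrt(3))*conj(0) + 2*(-1)*conj(-2) + 2*(0)*conj(0) + 2*(1)*conj(2) + 2*(sqrt(3))*conj(0) + 6*(0)*conj(0) + 6*(0)*conj(0)]
      = (1/24)[(8) + (8) + (0) + (4) + (0) + (4) + (0) + (0) + (0)] = 24/24 = 1
  <chi_6*chi_9, chi_8> = (1/24)[1*(4)*conj(2) + 1*(-4)*conj(2) + 2*(-sqrt(3))*conj(-1) + 2*(-1)*conj(-1) + 2*(0)*conj(2) + 2*(1)*conj(-1) + 2*(sqrt(3))*conj(-1) + 6*(0)*conj(0) + 6*(0)*conj(0)]
      = (1/24)[(8) + (-8) + (2*sqrt(3)) + (2) + (0) + (-2) + (-2*sqrt(3)) + (0) + (0)] = 0/24 = 0
  <chi_6*chi_9, chi_9> = (1/24)[1*(4)*conj(2) + 1*(-4)*conj(-2) + 2*(-sqrt(3))*conj(-sqrt(3)) + 2*(-1)*conj(1) + 2*(0)*conj(0) + 2*(1)*conj(-1) + 2*(sqrt(3))*conj(sqrt(3)) + 6*(0)*conj(0) + 6*(0)*conj(0)]
      = (1/24)[(8) + (8) + (6) + (-2) + (0) + (-2) + (6) + (0) + (0)] = 24/24 = 1
Hence the multiplicities are chi_7: 1, chi_9: 1. Dimension check: dim(chi_6)*dim(chi_9) = 2*2 = 4 and sum (mult * dim) = 1*2 + 1*2 = 4.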